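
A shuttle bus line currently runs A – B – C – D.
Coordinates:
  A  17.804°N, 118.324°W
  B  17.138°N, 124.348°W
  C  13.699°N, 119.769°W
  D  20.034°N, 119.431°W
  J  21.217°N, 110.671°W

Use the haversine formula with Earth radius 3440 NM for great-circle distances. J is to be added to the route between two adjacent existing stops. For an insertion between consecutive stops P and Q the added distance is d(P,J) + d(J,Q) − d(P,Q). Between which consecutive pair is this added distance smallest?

Added distance for inserting J between each consecutive pair:
A–B: 944.7 NM
B–C: 1166.0 NM
C–D: 805.4 NM
Smallest added distance is 805.4 NM, inserting between C and D.

between C and D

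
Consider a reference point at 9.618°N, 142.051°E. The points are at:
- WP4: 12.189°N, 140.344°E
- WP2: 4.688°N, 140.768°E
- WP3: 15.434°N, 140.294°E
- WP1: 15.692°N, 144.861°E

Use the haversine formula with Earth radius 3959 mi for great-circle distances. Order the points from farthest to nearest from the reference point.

Distance from the reference point at 9.618°N, 142.051°E to each:
WP1 15.692°N, 144.861°E: 460.4 mi
WP3 15.434°N, 140.294°E: 419.0 mi
WP2 4.688°N, 140.768°E: 351.8 mi
WP4 12.189°N, 140.344°E: 212.1 mi

WP1, WP3, WP2, WP4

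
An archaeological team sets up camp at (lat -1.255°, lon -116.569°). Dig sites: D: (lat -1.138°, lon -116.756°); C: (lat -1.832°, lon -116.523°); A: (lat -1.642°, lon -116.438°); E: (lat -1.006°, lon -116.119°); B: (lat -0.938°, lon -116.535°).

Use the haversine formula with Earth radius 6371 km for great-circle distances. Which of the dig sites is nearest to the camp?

D

Distances from the camp ((lat -1.255°, lon -116.569°)):
D: 24.5 km
B: 35.5 km
A: 45.4 km
E: 57.2 km
C: 64.4 km
The nearest is D at 24.5 km.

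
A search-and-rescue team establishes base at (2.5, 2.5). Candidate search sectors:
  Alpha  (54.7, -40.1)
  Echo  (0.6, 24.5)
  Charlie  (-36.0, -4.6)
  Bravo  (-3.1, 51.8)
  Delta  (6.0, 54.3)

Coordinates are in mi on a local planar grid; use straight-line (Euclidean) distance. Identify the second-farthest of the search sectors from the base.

Distance to each, sorted:
Alpha: 67.4 mi
Delta: 51.9 mi
Bravo: 49.6 mi
Charlie: 39.1 mi
Echo: 22.1 mi
The second-farthest is Delta at 51.9 mi.

Delta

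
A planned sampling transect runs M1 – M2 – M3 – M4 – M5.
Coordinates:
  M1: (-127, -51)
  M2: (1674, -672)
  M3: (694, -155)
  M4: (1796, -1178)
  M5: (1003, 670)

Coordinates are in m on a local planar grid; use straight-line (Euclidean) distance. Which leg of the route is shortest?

Leg distances:
M1→M2: 1905.1 m
M2→M3: 1108.0 m
M3→M4: 1503.6 m
M4→M5: 2011.0 m
The shortest leg is M2–M3 at 1108.0 m.

M2–M3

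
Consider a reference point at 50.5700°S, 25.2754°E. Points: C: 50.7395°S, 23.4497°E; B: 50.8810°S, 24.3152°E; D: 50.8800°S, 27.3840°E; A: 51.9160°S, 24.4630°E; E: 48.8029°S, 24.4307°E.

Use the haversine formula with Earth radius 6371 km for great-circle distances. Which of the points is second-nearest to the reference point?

C

Distances from the reference point (50.5700°S, 25.2754°E):
B: 75.9 km
C: 130.1 km
D: 152.4 km
A: 160.0 km
E: 205.7 km
The second-nearest is C at 130.1 km.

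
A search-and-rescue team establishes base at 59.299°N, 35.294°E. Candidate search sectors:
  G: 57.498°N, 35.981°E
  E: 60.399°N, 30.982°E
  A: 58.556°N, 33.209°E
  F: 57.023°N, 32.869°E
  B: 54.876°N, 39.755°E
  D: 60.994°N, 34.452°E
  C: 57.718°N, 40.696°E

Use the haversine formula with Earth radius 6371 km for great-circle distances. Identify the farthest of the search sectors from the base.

B

Distance to each, sorted:
B: 560.5 km
C: 359.5 km
F: 290.3 km
E: 270.0 km
G: 204.2 km
D: 194.1 km
A: 145.4 km
The farthest is B at 560.5 km.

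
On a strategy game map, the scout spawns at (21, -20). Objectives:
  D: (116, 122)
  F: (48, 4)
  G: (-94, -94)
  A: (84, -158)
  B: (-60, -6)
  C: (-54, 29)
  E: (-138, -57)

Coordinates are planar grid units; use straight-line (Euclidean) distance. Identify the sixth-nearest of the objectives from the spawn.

Distance to each, sorted:
F: 36.1
B: 82.2
C: 89.6
G: 136.8
A: 151.7
E: 163.2
D: 170.8
The sixth-nearest is E at 163.2.

E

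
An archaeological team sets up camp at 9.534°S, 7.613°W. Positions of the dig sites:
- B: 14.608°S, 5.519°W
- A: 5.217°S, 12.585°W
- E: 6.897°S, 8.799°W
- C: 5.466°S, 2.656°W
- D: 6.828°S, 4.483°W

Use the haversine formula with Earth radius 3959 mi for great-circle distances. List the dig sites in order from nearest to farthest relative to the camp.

E, D, B, C, A

Distance from the camp at 9.534°S, 7.613°W to each:
E 6.897°S, 8.799°W: 199.4 mi
D 6.828°S, 4.483°W: 284.2 mi
B 14.608°S, 5.519°W: 378.1 mi
C 5.466°S, 2.656°W: 440.8 mi
A 5.217°S, 12.585°W: 452.8 mi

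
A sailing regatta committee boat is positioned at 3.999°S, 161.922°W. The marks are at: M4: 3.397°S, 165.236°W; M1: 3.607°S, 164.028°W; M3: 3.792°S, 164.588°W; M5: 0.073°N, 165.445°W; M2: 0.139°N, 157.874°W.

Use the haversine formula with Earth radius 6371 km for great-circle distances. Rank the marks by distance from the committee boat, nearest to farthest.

Computing each great-circle distance from 3.999°S, 161.922°W:
M1 3.607°S, 164.028°W: 237.7 km
M3 3.792°S, 164.588°W: 296.7 km
M4 3.397°S, 165.236°W: 373.8 km
M5 0.073°N, 165.445°W: 598.5 km
M2 0.139°N, 157.874°W: 643.4 km

M1, M3, M4, M5, M2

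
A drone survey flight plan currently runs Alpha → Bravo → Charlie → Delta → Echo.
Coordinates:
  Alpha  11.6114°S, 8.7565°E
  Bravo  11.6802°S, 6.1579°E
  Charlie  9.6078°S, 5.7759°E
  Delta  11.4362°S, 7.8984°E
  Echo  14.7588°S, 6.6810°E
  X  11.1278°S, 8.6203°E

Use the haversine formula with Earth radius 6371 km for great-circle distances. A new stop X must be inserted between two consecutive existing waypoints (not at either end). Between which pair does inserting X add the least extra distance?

between Alpha and Bravo

Added distance for inserting X between each consecutive pair:
Alpha–Bravo: 48.0 km
Bravo–Charlie: 395.2 km
Charlie–Delta: 131.4 km
Delta–Echo: 148.7 km
Smallest added distance is 48.0 km, inserting between Alpha and Bravo.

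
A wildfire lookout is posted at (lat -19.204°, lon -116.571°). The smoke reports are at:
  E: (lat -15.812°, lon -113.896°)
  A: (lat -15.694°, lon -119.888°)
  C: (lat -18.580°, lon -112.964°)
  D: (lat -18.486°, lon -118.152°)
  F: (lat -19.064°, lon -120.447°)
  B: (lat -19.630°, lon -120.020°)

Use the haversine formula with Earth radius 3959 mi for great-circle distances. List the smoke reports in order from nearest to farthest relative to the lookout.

Computing each great-circle distance from (lat -19.204°, lon -116.571°):
D (lat -18.486°, lon -118.152°): 114.7 mi
B (lat -19.630°, lon -120.020°): 226.7 mi
C (lat -18.580°, lon -112.964°): 239.7 mi
F (lat -19.064°, lon -120.447°): 253.2 mi
E (lat -15.812°, lon -113.896°): 293.2 mi
A (lat -15.694°, lon -119.888°): 326.5 mi

D, B, C, F, E, A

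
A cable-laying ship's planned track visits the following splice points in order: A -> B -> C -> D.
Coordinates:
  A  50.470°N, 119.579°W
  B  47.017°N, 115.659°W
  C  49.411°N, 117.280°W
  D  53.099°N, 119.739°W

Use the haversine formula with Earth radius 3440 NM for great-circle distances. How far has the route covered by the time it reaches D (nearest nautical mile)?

656 NM

Leg distances:
A→B: 258.9 NM  (cumulative 258.9 NM)
B→C: 157.7 NM  (cumulative 416.6 NM)
C→D: 239.9 NM  (cumulative 656.5 NM)
Cumulative distance at D ≈ 656 NM.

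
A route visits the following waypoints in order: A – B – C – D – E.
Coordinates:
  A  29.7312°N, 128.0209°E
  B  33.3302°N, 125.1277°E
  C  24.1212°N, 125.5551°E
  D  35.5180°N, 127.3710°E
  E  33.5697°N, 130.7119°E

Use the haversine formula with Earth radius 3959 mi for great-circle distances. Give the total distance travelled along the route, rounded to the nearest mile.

1966 mi

Leg distances:
A→B: 301.4 mi  (cumulative 301.4 mi)
B→C: 636.8 mi  (cumulative 938.3 mi)
C→D: 794.9 mi  (cumulative 1733.2 mi)
D→E: 233.0 mi  (cumulative 1966.2 mi)
Total route length ≈ 1966 mi.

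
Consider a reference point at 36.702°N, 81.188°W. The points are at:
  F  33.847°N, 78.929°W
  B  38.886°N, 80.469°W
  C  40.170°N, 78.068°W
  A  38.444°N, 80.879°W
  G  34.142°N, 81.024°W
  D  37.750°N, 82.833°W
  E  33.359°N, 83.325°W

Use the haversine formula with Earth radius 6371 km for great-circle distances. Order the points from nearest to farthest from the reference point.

D, A, B, G, F, E, C

Computing each great-circle distance from 36.702°N, 81.188°W:
D 37.750°N, 82.833°W: 186.5 km
A 38.444°N, 80.879°W: 195.6 km
B 38.886°N, 80.469°W: 250.9 km
G 34.142°N, 81.024°W: 285.0 km
F 33.847°N, 78.929°W: 377.9 km
E 33.359°N, 83.325°W: 419.5 km
C 40.170°N, 78.068°W: 471.7 km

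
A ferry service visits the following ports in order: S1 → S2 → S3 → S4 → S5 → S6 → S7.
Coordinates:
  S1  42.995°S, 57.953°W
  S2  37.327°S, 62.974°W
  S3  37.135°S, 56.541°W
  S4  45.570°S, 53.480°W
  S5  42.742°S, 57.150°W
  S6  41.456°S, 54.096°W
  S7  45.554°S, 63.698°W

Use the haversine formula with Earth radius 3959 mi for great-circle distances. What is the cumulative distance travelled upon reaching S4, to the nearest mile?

1431 mi

Leg distances:
S1→S2: 472.7 mi  (cumulative 472.7 mi)
S2→S3: 354.1 mi  (cumulative 826.8 mi)
S3→S4: 603.9 mi  (cumulative 1430.8 mi)
Cumulative distance at S4 ≈ 1431 mi.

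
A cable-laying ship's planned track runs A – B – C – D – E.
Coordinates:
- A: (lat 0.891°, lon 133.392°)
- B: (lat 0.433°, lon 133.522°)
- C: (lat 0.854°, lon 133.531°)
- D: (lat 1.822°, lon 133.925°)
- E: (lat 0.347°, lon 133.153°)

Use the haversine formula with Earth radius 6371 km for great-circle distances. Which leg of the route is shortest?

Leg distances:
A→B: 52.9 km
B→C: 46.8 km
C→D: 116.2 km
D→E: 185.1 km
The shortest leg is B–C at 46.8 km.

B–C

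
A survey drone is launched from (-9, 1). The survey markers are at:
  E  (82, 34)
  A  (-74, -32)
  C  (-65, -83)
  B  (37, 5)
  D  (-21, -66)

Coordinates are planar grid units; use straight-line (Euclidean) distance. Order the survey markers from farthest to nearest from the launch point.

C, E, A, D, B

Computing each straight-line distance from (-9, 1):
C (-65, -83): 101.0
E (82, 34): 96.8
A (-74, -32): 72.9
D (-21, -66): 68.1
B (37, 5): 46.2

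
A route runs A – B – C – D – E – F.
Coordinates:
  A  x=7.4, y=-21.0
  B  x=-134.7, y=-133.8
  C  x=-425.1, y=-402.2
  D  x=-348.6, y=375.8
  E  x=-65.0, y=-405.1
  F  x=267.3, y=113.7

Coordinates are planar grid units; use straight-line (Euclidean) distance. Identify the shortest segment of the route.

Leg distances:
A→B: 181.4
B→C: 395.4
C→D: 781.8
D→E: 830.8
E→F: 616.1
The shortest leg is A–B at 181.4.

A–B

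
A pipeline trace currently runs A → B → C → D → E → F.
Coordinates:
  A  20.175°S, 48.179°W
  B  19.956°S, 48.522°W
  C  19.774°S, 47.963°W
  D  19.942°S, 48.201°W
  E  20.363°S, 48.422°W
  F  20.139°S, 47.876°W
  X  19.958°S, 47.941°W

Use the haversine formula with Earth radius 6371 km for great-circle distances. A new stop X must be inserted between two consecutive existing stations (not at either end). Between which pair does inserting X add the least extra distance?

between C and D

Added distance for inserting X between each consecutive pair:
A–B: 52.1 km
B–C: 19.5 km
C–D: 16.7 km
D–E: 42.5 km
E–F: 26.5 km
Smallest added distance is 16.7 km, inserting between C and D.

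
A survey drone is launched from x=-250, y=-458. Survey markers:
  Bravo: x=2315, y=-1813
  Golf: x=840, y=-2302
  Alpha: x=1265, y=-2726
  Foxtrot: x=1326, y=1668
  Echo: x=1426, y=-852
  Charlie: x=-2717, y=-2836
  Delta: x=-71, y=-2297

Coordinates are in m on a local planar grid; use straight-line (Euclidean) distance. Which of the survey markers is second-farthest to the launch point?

Bravo

Distance to each, sorted:
Charlie: 3426.5 m
Bravo: 2900.9 m
Alpha: 2727.5 m
Foxtrot: 2646.4 m
Golf: 2142.1 m
Delta: 1847.7 m
Echo: 1721.7 m
The second-farthest is Bravo at 2900.9 m.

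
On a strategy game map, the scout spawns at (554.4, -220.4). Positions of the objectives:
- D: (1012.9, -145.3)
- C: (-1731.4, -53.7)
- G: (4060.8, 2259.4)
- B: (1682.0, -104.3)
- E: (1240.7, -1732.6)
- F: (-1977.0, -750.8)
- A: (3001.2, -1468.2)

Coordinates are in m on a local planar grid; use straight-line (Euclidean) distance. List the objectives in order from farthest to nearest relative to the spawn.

Distances from the spawn:
G (4060.8, 2259.4): 4294.7 m
A (3001.2, -1468.2): 2746.6 m
F (-1977.0, -750.8): 2586.4 m
C (-1731.4, -53.7): 2291.9 m
E (1240.7, -1732.6): 1660.6 m
B (1682.0, -104.3): 1133.6 m
D (1012.9, -145.3): 464.6 m

G, A, F, C, E, B, D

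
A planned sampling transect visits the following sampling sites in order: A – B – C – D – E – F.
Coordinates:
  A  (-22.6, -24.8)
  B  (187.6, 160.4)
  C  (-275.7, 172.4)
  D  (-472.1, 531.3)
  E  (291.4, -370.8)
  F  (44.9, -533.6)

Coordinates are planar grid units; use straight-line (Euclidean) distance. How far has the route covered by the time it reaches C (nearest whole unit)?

744

Leg distances:
A→B: 280.1  (cumulative 280.1)
B→C: 463.5  (cumulative 743.6)
Cumulative distance at C ≈ 744.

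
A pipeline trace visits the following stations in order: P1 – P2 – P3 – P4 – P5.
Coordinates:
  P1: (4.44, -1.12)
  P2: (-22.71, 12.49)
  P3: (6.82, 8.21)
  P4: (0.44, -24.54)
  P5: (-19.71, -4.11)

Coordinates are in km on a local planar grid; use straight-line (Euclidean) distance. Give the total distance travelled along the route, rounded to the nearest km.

122 km

Leg distances:
P1→P2: 30.4 km  (cumulative 30.4 km)
P2→P3: 29.8 km  (cumulative 60.2 km)
P3→P4: 33.4 km  (cumulative 93.6 km)
P4→P5: 28.7 km  (cumulative 122.3 km)
Total route length ≈ 122 km.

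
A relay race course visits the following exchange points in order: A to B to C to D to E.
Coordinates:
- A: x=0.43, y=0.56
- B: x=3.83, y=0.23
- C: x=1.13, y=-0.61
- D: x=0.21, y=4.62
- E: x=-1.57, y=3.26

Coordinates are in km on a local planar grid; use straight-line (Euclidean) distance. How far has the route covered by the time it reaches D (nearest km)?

Leg distances:
A→B: 3.4 km  (cumulative 3.4 km)
B→C: 2.8 km  (cumulative 6.2 km)
C→D: 5.3 km  (cumulative 11.6 km)
Cumulative distance at D ≈ 12 km.

12 km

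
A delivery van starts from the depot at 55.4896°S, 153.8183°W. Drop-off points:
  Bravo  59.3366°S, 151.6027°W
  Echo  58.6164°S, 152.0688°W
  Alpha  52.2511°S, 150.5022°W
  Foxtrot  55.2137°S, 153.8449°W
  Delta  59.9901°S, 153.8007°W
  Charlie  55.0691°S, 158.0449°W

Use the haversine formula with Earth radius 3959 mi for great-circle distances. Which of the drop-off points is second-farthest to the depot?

Distance to each, sorted:
Delta: 311.0 mi
Bravo: 278.3 mi
Alpha: 261.3 mi
Echo: 225.8 mi
Charlie: 168.8 mi
Foxtrot: 19.1 mi
The second-farthest is Bravo at 278.3 mi.

Bravo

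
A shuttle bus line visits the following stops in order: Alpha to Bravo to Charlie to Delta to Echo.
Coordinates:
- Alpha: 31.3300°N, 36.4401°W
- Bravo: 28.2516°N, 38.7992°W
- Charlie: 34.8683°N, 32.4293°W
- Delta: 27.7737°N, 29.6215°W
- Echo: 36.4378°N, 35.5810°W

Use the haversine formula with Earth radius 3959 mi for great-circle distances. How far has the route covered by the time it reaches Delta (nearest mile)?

Leg distances:
Alpha→Bravo: 255.4 mi  (cumulative 255.4 mi)
Bravo→Charlie: 591.0 mi  (cumulative 846.5 mi)
Charlie→Delta: 517.4 mi  (cumulative 1363.9 mi)
Cumulative distance at Delta ≈ 1364 mi.

1364 mi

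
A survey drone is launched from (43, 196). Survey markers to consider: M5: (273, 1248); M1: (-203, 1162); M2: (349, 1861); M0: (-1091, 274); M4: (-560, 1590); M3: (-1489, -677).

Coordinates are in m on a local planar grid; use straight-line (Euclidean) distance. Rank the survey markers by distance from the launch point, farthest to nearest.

M3, M2, M4, M0, M5, M1

Distance from the launch point at (43, 196) to each:
M3 (-1489, -677): 1763.3 m
M2 (349, 1861): 1692.9 m
M4 (-560, 1590): 1518.8 m
M0 (-1091, 274): 1136.7 m
M5 (273, 1248): 1076.8 m
M1 (-203, 1162): 996.8 m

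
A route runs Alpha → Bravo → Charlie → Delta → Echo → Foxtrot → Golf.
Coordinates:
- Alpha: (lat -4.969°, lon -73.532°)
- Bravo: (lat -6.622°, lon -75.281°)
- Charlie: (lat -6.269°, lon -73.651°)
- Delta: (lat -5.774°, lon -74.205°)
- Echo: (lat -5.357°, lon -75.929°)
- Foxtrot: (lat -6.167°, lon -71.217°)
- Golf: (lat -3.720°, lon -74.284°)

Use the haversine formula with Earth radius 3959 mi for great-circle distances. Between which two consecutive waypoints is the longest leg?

Echo–Foxtrot

Leg distances:
Alpha→Bravo: 165.8 mi
Bravo→Charlie: 114.5 mi
Charlie→Delta: 51.2 mi
Delta→Echo: 122.0 mi
Echo→Foxtrot: 328.7 mi
Foxtrot→Golf: 270.5 mi
The longest leg is Echo–Foxtrot at 328.7 mi.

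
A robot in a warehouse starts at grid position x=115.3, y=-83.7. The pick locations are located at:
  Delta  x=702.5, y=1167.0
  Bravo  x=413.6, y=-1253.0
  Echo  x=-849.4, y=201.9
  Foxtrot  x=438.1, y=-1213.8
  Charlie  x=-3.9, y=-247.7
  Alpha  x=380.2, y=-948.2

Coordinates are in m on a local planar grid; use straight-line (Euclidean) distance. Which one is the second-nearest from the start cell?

Alpha

Distances from the start cell (x=115.3, y=-83.7):
Charlie: 202.7 m
Alpha: 904.2 m
Echo: 1006.1 m
Foxtrot: 1175.3 m
Bravo: 1206.7 m
Delta: 1381.7 m
The second-nearest is Alpha at 904.2 m.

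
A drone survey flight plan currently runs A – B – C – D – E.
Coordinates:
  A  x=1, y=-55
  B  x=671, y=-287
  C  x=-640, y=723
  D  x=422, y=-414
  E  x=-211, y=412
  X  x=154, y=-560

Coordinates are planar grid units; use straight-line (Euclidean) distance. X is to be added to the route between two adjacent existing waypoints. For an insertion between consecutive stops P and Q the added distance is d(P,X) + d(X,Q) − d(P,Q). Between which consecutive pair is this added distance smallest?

between C and D

Added distance for inserting X between each consecutive pair:
A–B: 403.3
B–C: 438.5
C–D: 258.2
D–E: 302.8
Smallest added distance is 258.2, inserting between C and D.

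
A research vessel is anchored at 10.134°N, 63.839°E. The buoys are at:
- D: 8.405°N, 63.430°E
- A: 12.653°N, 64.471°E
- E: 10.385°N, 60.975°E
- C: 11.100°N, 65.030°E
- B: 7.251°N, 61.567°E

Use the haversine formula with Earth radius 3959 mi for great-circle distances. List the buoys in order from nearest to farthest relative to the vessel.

C, D, A, E, B

Distances from the vessel:
C 11.100°N, 65.030°E: 104.9 mi
D 8.405°N, 63.430°E: 122.7 mi
A 12.653°N, 64.471°E: 179.2 mi
E 10.385°N, 60.975°E: 195.5 mi
B 7.251°N, 61.567°E: 252.5 mi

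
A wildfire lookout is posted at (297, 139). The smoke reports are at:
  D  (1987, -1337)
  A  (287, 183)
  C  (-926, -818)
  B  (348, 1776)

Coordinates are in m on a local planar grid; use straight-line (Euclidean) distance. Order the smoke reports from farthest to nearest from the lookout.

D, B, C, A

Distances from the lookout:
D (1987, -1337): 2243.8 m
B (348, 1776): 1637.8 m
C (-926, -818): 1552.9 m
A (287, 183): 45.1 m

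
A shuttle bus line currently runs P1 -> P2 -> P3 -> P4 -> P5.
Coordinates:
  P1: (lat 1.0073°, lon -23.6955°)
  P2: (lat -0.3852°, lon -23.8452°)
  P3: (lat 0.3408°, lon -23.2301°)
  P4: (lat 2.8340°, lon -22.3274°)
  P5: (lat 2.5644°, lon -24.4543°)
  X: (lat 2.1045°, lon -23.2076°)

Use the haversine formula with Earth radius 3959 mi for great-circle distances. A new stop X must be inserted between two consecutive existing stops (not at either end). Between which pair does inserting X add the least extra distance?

Added distance for inserting X between each consecutive pair:
P1–P2: 163.8 mi
P2–P3: 233.7 mi
P3–P4: 17.6 mi
P4–P5: 22.7 mi
Smallest added distance is 17.6 mi, inserting between P3 and P4.

between P3 and P4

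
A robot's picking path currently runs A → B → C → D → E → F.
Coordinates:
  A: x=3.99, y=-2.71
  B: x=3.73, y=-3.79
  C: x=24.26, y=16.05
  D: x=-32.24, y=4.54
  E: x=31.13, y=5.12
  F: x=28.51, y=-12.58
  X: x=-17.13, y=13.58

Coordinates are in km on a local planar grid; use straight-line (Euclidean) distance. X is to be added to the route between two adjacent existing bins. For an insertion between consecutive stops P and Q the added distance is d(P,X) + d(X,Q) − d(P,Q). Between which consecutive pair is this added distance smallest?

Added distance for inserting X between each consecutive pair:
A–B: 52.7 km
B–C: 40.1 km
C–D: 1.4 km
D–E: 3.2 km
E–F: 83.7 km
Smallest added distance is 1.4 km, inserting between C and D.

between C and D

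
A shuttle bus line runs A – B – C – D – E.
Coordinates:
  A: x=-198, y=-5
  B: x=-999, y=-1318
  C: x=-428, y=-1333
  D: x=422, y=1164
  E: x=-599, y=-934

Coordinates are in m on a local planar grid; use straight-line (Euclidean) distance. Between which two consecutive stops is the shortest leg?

Leg distances:
A→B: 1538.0 m
B→C: 571.2 m
C→D: 2637.7 m
D→E: 2333.2 m
The shortest leg is B–C at 571.2 m.

B–C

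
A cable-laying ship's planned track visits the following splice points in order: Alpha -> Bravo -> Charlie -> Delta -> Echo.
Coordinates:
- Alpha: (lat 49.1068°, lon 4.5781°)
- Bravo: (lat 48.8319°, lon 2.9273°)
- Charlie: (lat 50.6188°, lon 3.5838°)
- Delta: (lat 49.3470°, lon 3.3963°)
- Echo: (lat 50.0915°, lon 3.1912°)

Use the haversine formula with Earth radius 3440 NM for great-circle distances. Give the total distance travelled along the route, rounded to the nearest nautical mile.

299 NM

Leg distances:
Alpha→Bravo: 67.1 NM  (cumulative 67.1 NM)
Bravo→Charlie: 110.3 NM  (cumulative 177.4 NM)
Charlie→Delta: 76.7 NM  (cumulative 254.1 NM)
Delta→Echo: 45.4 NM  (cumulative 299.5 NM)
Total route length ≈ 299 NM.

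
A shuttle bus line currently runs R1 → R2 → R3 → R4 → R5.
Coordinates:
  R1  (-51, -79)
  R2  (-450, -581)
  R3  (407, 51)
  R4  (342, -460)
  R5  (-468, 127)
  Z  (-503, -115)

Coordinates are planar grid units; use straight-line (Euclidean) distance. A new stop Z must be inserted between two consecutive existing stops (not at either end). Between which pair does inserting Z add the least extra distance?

between R4 and R5

Added distance for inserting Z between each consecutive pair:
R1–R2: 281.2
R2–R3: 329.2
R3–R4: 1322.6
R4–R5: 156.9
Smallest added distance is 156.9, inserting between R4 and R5.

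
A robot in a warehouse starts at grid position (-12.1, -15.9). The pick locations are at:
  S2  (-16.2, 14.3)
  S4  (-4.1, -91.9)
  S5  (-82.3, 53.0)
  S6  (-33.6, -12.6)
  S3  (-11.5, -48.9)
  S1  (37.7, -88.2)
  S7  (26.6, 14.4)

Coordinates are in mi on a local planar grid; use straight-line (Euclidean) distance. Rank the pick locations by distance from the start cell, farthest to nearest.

S5, S1, S4, S7, S3, S2, S6

Distances from the start cell:
S5 (-82.3, 53.0): 98.4 mi
S1 (37.7, -88.2): 87.8 mi
S4 (-4.1, -91.9): 76.4 mi
S7 (26.6, 14.4): 49.2 mi
S3 (-11.5, -48.9): 33.0 mi
S2 (-16.2, 14.3): 30.5 mi
S6 (-33.6, -12.6): 21.8 mi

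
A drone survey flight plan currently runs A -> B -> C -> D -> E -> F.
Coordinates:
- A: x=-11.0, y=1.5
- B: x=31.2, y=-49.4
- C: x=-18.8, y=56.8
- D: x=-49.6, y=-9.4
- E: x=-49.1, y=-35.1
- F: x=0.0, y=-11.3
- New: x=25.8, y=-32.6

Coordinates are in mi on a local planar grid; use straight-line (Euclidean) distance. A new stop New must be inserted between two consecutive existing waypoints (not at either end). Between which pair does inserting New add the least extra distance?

between B and C

Added distance for inserting New between each consecutive pair:
A–B: 1.7 mi
B–C: 0.2 mi
C–D: 105.8 mi
D–E: 128.1 mi
E–F: 53.8 mi
Smallest added distance is 0.2 mi, inserting between B and C.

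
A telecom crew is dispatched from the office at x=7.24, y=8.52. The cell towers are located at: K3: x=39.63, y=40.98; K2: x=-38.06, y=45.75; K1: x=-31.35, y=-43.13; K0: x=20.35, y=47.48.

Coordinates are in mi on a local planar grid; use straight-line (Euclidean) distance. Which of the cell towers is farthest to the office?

K1

Distances from the office (x=7.24, y=8.52):
K1: 64.5 mi
K2: 58.6 mi
K3: 45.9 mi
K0: 41.1 mi
The farthest is K1 at 64.5 mi.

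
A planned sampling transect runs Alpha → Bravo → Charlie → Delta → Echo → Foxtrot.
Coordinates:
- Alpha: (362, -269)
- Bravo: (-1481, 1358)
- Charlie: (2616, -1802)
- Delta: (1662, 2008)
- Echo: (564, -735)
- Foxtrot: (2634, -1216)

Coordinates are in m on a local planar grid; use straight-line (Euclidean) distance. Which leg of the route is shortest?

Leg distances:
Alpha→Bravo: 2458.4 m
Bravo→Charlie: 5174.1 m
Charlie→Delta: 3927.6 m
Delta→Echo: 2954.6 m
Echo→Foxtrot: 2125.1 m
The shortest leg is Echo–Foxtrot at 2125.1 m.

Echo–Foxtrot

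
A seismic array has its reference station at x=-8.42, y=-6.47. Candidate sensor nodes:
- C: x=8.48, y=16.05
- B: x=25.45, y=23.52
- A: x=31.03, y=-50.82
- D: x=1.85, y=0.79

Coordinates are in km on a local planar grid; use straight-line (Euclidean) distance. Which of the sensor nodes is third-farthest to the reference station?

C

Distances from the reference station (x=-8.42, y=-6.47):
A: 59.4 km
B: 45.2 km
C: 28.2 km
D: 12.6 km
The third-farthest is C at 28.2 km.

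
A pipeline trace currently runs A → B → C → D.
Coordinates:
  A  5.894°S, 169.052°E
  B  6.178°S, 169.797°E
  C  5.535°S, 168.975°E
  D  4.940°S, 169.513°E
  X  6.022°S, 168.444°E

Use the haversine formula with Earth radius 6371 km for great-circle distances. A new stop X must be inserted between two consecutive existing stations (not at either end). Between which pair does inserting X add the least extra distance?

Added distance for inserting X between each consecutive pair:
A–B: 131.1 km
B–C: 114.8 km
C–D: 159.6 km
Smallest added distance is 114.8 km, inserting between B and C.

between B and C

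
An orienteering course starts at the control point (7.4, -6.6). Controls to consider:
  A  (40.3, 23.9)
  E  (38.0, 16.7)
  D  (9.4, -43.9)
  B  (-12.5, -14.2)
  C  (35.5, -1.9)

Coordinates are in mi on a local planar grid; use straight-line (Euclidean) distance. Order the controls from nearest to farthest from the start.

B, C, D, E, A

Computing each straight-line distance from (7.4, -6.6):
B (-12.5, -14.2): 21.3 mi
C (35.5, -1.9): 28.5 mi
D (9.4, -43.9): 37.4 mi
E (38.0, 16.7): 38.5 mi
A (40.3, 23.9): 44.9 mi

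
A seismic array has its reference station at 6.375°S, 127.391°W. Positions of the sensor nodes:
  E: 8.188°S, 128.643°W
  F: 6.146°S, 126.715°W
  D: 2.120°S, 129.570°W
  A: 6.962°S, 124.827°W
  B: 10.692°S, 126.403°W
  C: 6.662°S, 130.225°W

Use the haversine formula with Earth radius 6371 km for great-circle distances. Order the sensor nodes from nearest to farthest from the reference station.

Computing each great-circle distance from 6.375°S, 127.391°W:
F 6.146°S, 126.715°W: 78.9 km
E 8.188°S, 128.643°W: 244.4 km
A 6.962°S, 124.827°W: 290.6 km
C 6.662°S, 130.225°W: 314.7 km
B 10.692°S, 126.403°W: 492.2 km
D 2.120°S, 129.570°W: 531.2 km

F, E, A, C, B, D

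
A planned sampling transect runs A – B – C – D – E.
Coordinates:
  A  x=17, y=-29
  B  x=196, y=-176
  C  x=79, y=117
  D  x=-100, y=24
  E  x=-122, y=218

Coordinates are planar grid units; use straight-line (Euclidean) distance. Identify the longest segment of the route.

B–C

Leg distances:
A→B: 231.6
B→C: 315.5
C→D: 201.7
D→E: 195.2
The longest leg is B–C at 315.5.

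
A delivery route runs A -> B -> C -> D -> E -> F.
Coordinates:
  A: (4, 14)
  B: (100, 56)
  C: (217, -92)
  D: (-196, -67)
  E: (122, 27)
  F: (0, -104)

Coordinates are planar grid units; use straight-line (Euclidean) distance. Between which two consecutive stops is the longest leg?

Leg distances:
A→B: 104.8
B→C: 188.7
C→D: 413.8
D→E: 331.6
E→F: 179.0
The longest leg is C–D at 413.8.

C–D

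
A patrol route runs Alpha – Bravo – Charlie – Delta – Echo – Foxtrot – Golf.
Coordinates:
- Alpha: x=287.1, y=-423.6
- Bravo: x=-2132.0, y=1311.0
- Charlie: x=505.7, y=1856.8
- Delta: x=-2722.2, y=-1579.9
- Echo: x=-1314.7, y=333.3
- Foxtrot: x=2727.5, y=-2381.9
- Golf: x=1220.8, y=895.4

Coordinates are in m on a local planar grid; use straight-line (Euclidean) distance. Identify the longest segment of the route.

Leg distances:
Alpha→Bravo: 2976.7 m
Bravo→Charlie: 2693.6 m
Charlie→Delta: 4714.9 m
Delta→Echo: 2375.2 m
Echo→Foxtrot: 4869.5 m
Foxtrot→Golf: 3607.1 m
The longest leg is Echo–Foxtrot at 4869.5 m.

Echo–Foxtrot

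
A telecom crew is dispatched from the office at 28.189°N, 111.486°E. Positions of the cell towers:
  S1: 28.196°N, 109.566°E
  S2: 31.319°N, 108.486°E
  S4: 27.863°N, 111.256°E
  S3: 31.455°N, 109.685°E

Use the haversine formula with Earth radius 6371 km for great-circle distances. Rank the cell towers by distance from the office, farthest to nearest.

S2, S3, S1, S4

Distance from the office at 28.189°N, 111.486°E to each:
S2 31.319°N, 108.486°E: 452.7 km
S3 31.455°N, 109.685°E: 402.6 km
S1 28.196°N, 109.566°E: 188.2 km
S4 27.863°N, 111.256°E: 42.7 km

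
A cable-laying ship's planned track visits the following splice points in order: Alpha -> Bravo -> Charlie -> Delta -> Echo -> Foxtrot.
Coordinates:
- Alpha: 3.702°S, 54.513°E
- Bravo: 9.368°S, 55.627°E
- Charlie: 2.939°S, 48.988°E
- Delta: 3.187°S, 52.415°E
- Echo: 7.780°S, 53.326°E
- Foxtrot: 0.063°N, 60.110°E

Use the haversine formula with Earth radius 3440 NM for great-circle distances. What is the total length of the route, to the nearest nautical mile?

2009 NM

Leg distances:
Alpha→Bravo: 346.6 NM  (cumulative 346.6 NM)
Bravo→Charlie: 553.1 NM  (cumulative 899.7 NM)
Charlie→Delta: 206.0 NM  (cumulative 1105.7 NM)
Delta→Echo: 281.1 NM  (cumulative 1386.7 NM)
Echo→Foxtrot: 621.8 NM  (cumulative 2008.5 NM)
Total route length ≈ 2009 NM.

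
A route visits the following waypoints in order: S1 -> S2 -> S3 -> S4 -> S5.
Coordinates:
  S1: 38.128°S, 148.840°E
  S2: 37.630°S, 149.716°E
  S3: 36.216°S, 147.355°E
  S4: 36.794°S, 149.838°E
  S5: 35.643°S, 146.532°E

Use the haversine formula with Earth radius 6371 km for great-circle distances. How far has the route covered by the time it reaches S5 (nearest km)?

911 km

Leg distances:
S1→S2: 94.7 km  (cumulative 94.7 km)
S2→S3: 262.2 km  (cumulative 357.0 km)
S3→S4: 231.0 km  (cumulative 588.0 km)
S4→S5: 323.0 km  (cumulative 911.0 km)
Cumulative distance at S5 ≈ 911 km.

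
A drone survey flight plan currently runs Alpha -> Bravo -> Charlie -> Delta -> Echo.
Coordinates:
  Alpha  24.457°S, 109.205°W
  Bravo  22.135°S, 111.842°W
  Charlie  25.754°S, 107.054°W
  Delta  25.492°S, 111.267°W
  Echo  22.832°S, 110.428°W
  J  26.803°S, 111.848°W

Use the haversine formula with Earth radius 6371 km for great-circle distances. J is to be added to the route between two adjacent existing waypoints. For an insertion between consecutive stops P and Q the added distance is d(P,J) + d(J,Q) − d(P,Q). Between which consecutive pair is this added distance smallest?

between Charlie and Delta

Added distance for inserting J between each consecutive pair:
Alpha–Bravo: 517.8 km
Bravo–Charlie: 379.7 km
Charlie–Delta: 225.5 km
Delta–Echo: 313.3 km
Smallest added distance is 225.5 km, inserting between Charlie and Delta.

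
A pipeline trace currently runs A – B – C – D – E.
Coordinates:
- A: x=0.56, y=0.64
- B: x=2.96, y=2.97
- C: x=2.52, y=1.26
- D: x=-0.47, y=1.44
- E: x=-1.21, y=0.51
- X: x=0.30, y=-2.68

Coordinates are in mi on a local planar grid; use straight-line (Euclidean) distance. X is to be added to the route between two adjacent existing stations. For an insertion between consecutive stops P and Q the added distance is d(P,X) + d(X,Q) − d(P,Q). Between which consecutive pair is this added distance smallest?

between C and D

Added distance for inserting X between each consecutive pair:
A–B: 6.2 mi
B–C: 9.0 mi
C–D: 5.7 mi
D–E: 6.5 mi
Smallest added distance is 5.7 mi, inserting between C and D.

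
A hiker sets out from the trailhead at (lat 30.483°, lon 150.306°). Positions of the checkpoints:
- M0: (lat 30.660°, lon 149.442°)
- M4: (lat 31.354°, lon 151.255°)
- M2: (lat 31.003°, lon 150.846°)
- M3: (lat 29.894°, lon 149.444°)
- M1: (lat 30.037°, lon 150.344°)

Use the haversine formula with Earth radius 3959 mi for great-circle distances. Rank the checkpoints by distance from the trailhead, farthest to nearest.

Computing each great-circle distance from (lat 30.483°, lon 150.306°):
M4 (lat 31.354°, lon 151.255°): 82.4 mi
M3 (lat 29.894°, lon 149.444°): 65.6 mi
M0 (lat 30.660°, lon 149.442°): 52.8 mi
M2 (lat 31.003°, lon 150.846°): 48.2 mi
M1 (lat 30.037°, lon 150.344°): 30.9 mi

M4, M3, M0, M2, M1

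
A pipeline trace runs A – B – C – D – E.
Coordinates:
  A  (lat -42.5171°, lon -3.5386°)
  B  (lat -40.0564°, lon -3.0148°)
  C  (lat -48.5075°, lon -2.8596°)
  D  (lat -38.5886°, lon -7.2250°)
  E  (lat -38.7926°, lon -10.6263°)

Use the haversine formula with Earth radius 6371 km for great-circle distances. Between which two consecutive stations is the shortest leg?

Leg distances:
A→B: 277.1 km
B→C: 939.8 km
C→D: 1157.2 km
D→E: 296.1 km
The shortest leg is A–B at 277.1 km.

A–B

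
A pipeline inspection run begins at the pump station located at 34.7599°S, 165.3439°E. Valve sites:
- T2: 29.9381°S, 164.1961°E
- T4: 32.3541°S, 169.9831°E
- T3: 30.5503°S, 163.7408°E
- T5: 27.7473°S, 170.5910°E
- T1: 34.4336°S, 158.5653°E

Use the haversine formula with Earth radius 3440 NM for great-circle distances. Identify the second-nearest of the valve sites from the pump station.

Distance to each, sorted:
T3: 265.4 NM
T4: 273.3 NM
T2: 295.3 NM
T1: 335.5 NM
T5: 499.6 NM
The second-nearest is T4 at 273.3 NM.

T4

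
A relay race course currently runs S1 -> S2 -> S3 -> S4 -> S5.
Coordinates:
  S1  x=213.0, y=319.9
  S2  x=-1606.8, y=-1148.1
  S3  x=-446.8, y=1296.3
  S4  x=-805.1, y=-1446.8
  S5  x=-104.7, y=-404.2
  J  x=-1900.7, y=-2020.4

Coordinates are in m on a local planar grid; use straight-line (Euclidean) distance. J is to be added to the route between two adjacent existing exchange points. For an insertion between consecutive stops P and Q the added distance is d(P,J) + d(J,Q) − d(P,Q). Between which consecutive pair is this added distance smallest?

between S1 and S2

Added distance for inserting J between each consecutive pair:
S1–S2: 1735.9 m
S2–S3: 1836.2 m
S3–S4: 2091.6 m
S4–S5: 2396.8 m
Smallest added distance is 1735.9 m, inserting between S1 and S2.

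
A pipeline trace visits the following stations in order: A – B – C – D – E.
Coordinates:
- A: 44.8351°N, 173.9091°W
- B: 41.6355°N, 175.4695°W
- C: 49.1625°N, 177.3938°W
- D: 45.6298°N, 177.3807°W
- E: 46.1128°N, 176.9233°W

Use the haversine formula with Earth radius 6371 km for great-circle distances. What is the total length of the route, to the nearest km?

1685 km

Leg distances:
A→B: 377.5 km  (cumulative 377.5 km)
B→C: 850.3 km  (cumulative 1227.8 km)
C→D: 392.8 km  (cumulative 1620.6 km)
D→E: 64.3 km  (cumulative 1685.0 km)
Total route length ≈ 1685 km.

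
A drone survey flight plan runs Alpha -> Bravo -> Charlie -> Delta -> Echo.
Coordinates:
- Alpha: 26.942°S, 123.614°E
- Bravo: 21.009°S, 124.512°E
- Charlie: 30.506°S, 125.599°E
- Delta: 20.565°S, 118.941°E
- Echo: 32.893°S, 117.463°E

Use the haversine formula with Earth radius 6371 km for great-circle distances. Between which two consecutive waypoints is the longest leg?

Leg distances:
Alpha→Bravo: 666.0 km
Bravo→Charlie: 1061.6 km
Charlie→Delta: 1290.8 km
Delta→Echo: 1378.6 km
The longest leg is Delta–Echo at 1378.6 km.

Delta–Echo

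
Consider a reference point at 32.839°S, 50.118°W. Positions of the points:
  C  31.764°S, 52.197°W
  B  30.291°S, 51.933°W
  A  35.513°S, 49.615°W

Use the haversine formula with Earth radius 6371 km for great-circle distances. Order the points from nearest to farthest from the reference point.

C, A, B

Distance from the reference point at 32.839°S, 50.118°W to each:
C 31.764°S, 52.197°W: 229.1 km
A 35.513°S, 49.615°W: 300.9 km
B 30.291°S, 51.933°W: 331.4 km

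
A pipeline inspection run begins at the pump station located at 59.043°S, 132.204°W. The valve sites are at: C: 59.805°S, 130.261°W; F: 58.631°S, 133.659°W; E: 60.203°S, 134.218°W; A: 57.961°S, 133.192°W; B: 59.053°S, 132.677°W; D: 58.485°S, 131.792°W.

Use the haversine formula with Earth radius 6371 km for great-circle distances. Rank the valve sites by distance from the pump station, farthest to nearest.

Distance from the pump station at 59.043°S, 132.204°W to each:
E 60.203°S, 134.218°W: 171.6 km
C 59.805°S, 130.261°W: 138.8 km
A 57.961°S, 133.192°W: 133.3 km
F 58.631°S, 133.659°W: 95.4 km
D 58.485°S, 131.792°W: 66.4 km
B 59.053°S, 132.677°W: 27.1 km

E, C, A, F, D, B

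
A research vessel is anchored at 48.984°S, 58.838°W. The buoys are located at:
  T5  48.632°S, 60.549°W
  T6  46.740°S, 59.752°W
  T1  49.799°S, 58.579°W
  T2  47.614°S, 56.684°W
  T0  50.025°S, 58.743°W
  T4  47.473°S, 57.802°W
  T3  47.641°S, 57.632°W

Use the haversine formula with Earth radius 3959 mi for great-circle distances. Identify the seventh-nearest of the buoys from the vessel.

T6

Distance to each, sorted:
T1: 57.5 mi
T0: 72.1 mi
T5: 81.6 mi
T3: 108.1 mi
T4: 114.8 mi
T2: 137.0 mi
T6: 160.7 mi
The seventh-nearest is T6 at 160.7 mi.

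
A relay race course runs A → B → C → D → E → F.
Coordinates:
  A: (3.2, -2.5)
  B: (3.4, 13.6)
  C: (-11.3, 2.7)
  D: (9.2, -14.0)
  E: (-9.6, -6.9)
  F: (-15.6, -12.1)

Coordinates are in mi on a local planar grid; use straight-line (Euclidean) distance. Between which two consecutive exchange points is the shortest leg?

E–F

Leg distances:
A→B: 16.1 mi
B→C: 18.3 mi
C→D: 26.4 mi
D→E: 20.1 mi
E→F: 7.9 mi
The shortest leg is E–F at 7.9 mi.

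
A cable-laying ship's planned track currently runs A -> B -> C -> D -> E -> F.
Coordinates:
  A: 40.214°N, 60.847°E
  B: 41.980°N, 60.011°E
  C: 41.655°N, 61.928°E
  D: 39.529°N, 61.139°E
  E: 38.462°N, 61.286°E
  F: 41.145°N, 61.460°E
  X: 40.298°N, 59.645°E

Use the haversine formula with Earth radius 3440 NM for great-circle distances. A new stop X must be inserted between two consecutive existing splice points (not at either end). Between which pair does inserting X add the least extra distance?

Added distance for inserting X between each consecutive pair:
A–B: 45.1 NM
B–C: 146.1 NM
C–D: 81.9 NM
D–E: 152.4 NM
E–F: 69.7 NM
Smallest added distance is 45.1 NM, inserting between A and B.

between A and B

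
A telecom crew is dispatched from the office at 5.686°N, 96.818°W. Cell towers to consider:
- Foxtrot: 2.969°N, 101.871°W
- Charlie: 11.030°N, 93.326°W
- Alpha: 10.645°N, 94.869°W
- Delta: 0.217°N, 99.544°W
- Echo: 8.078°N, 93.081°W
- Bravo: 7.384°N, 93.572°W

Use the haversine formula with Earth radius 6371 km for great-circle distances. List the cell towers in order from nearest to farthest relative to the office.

Bravo, Echo, Alpha, Foxtrot, Delta, Charlie

Distance from the office at 5.686°N, 96.818°W to each:
Bravo 7.384°N, 93.572°W: 405.3 km
Echo 8.078°N, 93.081°W: 490.8 km
Alpha 10.645°N, 94.869°W: 591.6 km
Foxtrot 2.969°N, 101.871°W: 636.5 km
Delta 0.217°N, 99.544°W: 679.3 km
Charlie 11.030°N, 93.326°W: 707.5 km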